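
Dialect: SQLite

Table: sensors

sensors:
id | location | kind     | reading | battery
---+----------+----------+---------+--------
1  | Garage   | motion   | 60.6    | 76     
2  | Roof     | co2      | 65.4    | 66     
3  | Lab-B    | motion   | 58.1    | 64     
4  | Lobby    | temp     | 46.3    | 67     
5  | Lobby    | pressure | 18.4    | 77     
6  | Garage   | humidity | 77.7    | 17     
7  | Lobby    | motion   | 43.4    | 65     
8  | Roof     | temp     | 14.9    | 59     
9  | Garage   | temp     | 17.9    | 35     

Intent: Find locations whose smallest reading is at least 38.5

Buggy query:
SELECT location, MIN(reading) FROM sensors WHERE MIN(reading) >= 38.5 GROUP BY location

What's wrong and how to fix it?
Bug: Aggregates like MIN are computed per group after WHERE runs

Fix: Use HAVING for the per-group MIN condition

Corrected query:
SELECT location, MIN(reading) FROM sensors GROUP BY location HAVING MIN(reading) >= 38.5

Result:
location | MIN(reading)
---------+-------------
Lab-B    | 58.1        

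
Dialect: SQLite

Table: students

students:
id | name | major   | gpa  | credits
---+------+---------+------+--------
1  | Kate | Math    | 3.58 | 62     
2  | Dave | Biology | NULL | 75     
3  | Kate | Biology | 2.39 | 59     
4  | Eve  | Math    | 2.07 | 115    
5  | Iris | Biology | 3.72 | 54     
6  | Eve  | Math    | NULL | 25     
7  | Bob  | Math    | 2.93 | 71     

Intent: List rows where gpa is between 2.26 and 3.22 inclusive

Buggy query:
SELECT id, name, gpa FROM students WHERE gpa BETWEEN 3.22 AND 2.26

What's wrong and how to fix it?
Bug: The bounds are reversed; BETWEEN a AND b requires a <= b to match anything

Fix: Swap the bounds so the smaller value comes first

Corrected query:
SELECT id, name, gpa FROM students WHERE gpa BETWEEN 2.26 AND 3.22

Result:
id | name | gpa 
---+------+-----
3  | Kate | 2.39
7  | Bob  | 2.93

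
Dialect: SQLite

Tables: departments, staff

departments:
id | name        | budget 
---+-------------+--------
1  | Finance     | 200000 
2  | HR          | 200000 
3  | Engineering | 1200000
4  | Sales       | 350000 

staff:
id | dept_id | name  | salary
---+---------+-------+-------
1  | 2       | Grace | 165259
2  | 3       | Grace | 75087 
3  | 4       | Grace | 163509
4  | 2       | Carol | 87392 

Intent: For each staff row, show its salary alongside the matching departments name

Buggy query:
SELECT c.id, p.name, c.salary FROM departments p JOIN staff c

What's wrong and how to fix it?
Bug: JOIN with no ON clause produces a cartesian product; every staff row pairs with every departments row

Fix: Add ON c.dept_id = p.id to the JOIN

Corrected query:
SELECT c.id, p.name, c.salary FROM departments p JOIN staff c ON c.dept_id = p.id

Result:
id | name        | salary
---+-------------+-------
1  | HR          | 165259
2  | Engineering | 75087 
3  | Sales       | 163509
4  | HR          | 87392 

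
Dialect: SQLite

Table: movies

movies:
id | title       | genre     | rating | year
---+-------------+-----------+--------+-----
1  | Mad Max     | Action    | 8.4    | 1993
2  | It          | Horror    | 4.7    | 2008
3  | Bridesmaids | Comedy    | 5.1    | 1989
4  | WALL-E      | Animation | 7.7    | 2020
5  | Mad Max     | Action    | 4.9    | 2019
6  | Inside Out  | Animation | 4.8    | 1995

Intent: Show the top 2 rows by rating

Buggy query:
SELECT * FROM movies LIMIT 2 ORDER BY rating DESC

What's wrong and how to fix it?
Bug: ORDER BY cannot follow LIMIT; LIMIT is the final clause

Fix: Swap the clauses: ORDER BY first, then LIMIT

Corrected query:
SELECT * FROM movies ORDER BY rating DESC LIMIT 2

Result:
id | title   | genre     | rating | year
---+---------+-----------+--------+-----
1  | Mad Max | Action    | 8.4    | 1993
4  | WALL-E  | Animation | 7.7    | 2020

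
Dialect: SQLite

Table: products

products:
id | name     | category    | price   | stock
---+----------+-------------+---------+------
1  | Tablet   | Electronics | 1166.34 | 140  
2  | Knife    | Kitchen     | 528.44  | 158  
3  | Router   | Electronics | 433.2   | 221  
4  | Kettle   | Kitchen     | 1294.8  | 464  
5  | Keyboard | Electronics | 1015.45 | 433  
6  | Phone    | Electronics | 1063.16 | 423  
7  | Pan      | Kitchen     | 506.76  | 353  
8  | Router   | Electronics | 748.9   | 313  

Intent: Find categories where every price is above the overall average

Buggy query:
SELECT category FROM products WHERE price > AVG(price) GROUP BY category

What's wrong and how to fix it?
Bug: WHERE evaluates per row before aggregation, so AVG() is unavailable

Fix: Use a subquery for AVG and a HAVING MIN(...) filter so the condition holds for every row in the group

Corrected query:
SELECT category FROM products GROUP BY category HAVING MIN(price) > (SELECT AVG(price) FROM products)

Result:
(no rows)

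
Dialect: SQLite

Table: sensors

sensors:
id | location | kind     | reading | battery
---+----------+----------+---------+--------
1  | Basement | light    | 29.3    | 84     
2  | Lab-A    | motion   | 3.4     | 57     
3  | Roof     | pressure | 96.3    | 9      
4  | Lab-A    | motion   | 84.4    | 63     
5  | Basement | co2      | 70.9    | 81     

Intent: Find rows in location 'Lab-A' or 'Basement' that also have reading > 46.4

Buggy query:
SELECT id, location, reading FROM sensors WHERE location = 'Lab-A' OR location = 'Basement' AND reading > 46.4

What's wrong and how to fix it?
Bug: Without parentheses, AND is evaluated before OR, so the reading filter only applies to the 'Basement' branch

Fix: Add parentheses around the OR so the AND applies to both alternatives

Corrected query:
SELECT id, location, reading FROM sensors WHERE (location = 'Lab-A' OR location = 'Basement') AND reading > 46.4

Result:
id | location | reading
---+----------+--------
4  | Lab-A    | 84.4   
5  | Basement | 70.9   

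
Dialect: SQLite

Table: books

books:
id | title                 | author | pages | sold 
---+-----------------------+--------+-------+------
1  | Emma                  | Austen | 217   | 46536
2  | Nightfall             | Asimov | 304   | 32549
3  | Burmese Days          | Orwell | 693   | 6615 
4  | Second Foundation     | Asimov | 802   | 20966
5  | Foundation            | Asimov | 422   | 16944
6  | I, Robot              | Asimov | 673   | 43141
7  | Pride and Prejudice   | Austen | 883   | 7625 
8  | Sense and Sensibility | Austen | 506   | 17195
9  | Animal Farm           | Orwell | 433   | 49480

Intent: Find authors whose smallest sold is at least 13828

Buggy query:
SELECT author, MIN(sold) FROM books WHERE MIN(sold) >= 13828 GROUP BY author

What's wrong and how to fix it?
Bug: MIN() in WHERE is a misuse of aggregate

Fix: Use HAVING for the per-group MIN condition

Corrected query:
SELECT author, MIN(sold) FROM books GROUP BY author HAVING MIN(sold) >= 13828

Result:
author | MIN(sold)
-------+----------
Asimov | 16944    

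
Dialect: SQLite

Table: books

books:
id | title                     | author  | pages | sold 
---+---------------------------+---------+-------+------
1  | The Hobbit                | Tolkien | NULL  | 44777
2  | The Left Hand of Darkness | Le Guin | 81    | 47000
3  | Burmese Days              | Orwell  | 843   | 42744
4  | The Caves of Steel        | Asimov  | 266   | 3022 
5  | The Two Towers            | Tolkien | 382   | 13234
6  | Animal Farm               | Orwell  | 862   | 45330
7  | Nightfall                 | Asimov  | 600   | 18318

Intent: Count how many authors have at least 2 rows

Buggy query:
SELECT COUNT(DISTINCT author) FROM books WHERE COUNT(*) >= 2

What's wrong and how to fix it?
Bug: WHERE filters individual rows, not groups, so a group-level COUNT is invalid there

Fix: Use a subquery that GROUPs and filters with HAVING, then count its rows

Corrected query:
SELECT COUNT(*) FROM (SELECT author FROM books GROUP BY author HAVING COUNT(*) >= 2)

Result:
COUNT(*)
--------
3       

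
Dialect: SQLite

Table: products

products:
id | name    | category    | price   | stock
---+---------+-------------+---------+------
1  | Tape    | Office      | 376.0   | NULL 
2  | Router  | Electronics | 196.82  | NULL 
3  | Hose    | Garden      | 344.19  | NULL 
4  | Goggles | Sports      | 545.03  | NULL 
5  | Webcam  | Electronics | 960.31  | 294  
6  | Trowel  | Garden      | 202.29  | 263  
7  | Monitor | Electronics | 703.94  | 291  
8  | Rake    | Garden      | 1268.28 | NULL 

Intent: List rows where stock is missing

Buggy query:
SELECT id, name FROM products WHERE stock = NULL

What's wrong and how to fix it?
Bug: '= NULL' is always unknown in SQL three-valued logic, so no rows match

Fix: Replace '= NULL' with 'IS NULL'

Corrected query:
SELECT id, name FROM products WHERE stock IS NULL

Result:
id | name   
---+--------
1  | Tape   
2  | Router 
3  | Hose   
4  | Goggles
8  | Rake   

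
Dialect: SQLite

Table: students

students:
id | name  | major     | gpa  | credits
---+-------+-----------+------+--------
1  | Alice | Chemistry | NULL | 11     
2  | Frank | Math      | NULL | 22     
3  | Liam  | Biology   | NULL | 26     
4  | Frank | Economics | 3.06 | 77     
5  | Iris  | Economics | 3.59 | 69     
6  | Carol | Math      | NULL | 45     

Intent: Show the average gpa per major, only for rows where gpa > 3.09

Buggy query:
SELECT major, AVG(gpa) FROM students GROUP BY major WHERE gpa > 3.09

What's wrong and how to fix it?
Bug: Row-level WHERE must come before GROUP BY in the clause order

Fix: Move the WHERE clause before GROUP BY

Corrected query:
SELECT major, AVG(gpa) FROM students WHERE gpa > 3.09 GROUP BY major

Result:
major     | AVG(gpa)
----------+---------
Economics | 3.59    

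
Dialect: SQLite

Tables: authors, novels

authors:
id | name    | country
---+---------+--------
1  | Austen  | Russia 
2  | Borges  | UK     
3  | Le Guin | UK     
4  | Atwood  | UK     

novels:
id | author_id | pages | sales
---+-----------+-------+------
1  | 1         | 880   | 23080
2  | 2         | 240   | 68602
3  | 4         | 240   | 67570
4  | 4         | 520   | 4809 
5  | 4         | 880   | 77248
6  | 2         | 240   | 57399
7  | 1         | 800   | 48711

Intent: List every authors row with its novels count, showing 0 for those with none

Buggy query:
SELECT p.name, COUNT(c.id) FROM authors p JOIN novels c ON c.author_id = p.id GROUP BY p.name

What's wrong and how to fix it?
Bug: An inner join excludes parents with zero children

Fix: Switch to LEFT JOIN to retain unmatched parent rows

Corrected query:
SELECT p.name, COUNT(c.id) FROM authors p LEFT JOIN novels c ON c.author_id = p.id GROUP BY p.name

Result:
name    | COUNT(c.id)
--------+------------
Atwood  | 3          
Austen  | 2          
Borges  | 2          
Le Guin | 0          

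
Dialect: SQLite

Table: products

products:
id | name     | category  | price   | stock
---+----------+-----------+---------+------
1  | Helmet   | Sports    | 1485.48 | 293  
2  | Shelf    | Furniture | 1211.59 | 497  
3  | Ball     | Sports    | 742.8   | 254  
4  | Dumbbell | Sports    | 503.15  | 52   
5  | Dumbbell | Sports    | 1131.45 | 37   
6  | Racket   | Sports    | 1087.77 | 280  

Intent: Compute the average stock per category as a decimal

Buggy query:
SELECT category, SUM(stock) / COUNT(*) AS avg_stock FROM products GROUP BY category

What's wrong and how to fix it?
Bug: Both operands are integers, so '/' performs integer division and truncates

Fix: Multiply by 1.0 (or CAST to REAL) to force floating-point division

Corrected query:
SELECT category, SUM(stock) * 1.0 / COUNT(*) AS avg_stock FROM products GROUP BY category

Result:
category  | avg_stock
----------+----------
Furniture | 497      
Sports    | 183.2    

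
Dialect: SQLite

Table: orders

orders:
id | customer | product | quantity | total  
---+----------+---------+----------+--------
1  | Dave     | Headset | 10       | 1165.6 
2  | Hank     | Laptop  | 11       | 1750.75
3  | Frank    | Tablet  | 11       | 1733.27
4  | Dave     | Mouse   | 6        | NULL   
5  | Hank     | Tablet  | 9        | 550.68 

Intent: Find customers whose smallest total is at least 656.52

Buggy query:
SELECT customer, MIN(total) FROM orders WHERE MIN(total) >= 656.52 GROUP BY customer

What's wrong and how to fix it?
Bug: Aggregates like MIN are computed per group after WHERE runs

Fix: Replace WHERE with HAVING after the GROUP BY

Corrected query:
SELECT customer, MIN(total) FROM orders GROUP BY customer HAVING MIN(total) >= 656.52

Result:
customer | MIN(total)
---------+-----------
Dave     | 1165.6    
Frank    | 1733.27   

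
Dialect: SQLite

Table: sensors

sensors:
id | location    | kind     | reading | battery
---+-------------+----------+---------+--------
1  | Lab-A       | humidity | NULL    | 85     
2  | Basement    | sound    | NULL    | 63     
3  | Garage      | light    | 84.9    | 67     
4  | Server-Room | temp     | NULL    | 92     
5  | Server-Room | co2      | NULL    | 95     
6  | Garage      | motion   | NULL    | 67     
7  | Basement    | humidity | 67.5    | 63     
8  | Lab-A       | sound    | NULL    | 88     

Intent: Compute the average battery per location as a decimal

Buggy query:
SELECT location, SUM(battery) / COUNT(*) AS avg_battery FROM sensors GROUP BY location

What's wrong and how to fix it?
Bug: Both operands are integers, so '/' performs integer division and truncates

Fix: Cast one side to REAL so the division keeps the fractional part

Corrected query:
SELECT location, SUM(battery) * 1.0 / COUNT(*) AS avg_battery FROM sensors GROUP BY location

Result:
location    | avg_battery
------------+------------
Basement    | 63         
Garage      | 67         
Lab-A       | 86.5       
Server-Room | 93.5       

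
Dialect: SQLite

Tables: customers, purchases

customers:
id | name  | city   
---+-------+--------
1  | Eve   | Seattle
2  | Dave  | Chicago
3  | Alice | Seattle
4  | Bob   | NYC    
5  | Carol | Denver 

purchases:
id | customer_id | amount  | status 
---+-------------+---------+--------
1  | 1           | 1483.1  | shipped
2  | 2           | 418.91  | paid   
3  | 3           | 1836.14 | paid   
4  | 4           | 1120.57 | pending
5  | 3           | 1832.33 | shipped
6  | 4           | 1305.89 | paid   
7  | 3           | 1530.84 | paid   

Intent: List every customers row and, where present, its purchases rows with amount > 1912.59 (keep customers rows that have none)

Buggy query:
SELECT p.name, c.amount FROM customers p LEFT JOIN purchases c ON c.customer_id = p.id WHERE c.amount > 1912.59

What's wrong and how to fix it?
Bug: A WHERE condition on the right-hand table after LEFT JOIN drops unmatched parents

Fix: Put 'c.amount > 1912.59' in the JOIN's ON clause instead of WHERE

Corrected query:
SELECT p.name, c.amount FROM customers p LEFT JOIN purchases c ON c.customer_id = p.id AND c.amount > 1912.59

Result:
name  | amount
------+-------
Eve   | NULL  
Dave  | NULL  
Alice | NULL  
Bob   | NULL  
Carol | NULL  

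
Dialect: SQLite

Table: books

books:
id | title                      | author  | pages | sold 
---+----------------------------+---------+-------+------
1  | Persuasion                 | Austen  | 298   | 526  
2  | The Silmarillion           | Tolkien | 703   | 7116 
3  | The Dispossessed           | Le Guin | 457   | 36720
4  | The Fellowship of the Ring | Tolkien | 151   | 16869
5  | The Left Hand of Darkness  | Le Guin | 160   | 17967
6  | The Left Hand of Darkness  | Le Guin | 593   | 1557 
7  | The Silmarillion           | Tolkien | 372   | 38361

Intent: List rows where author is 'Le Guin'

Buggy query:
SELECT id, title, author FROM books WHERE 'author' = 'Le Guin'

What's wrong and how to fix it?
Bug: Single quotes denote string literals in SQL; the column name is being compared as a constant string

Fix: Reference the column as author without single quotes

Corrected query:
SELECT id, title, author FROM books WHERE author = 'Le Guin'

Result:
id | title                     | author 
---+---------------------------+--------
3  | The Dispossessed          | Le Guin
5  | The Left Hand of Darkness | Le Guin
6  | The Left Hand of Darkness | Le Guin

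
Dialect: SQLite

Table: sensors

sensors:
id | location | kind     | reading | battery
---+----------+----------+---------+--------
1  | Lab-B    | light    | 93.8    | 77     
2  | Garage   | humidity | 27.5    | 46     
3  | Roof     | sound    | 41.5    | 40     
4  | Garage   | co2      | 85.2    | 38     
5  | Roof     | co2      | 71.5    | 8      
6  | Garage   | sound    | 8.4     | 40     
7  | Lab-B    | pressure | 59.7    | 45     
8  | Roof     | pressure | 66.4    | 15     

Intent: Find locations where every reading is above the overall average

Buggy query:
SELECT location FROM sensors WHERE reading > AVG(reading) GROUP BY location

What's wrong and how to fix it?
Bug: AVG() is an aggregate; it can't sit directly in WHERE

Fix: Use a subquery for AVG and a HAVING MIN(...) filter so the condition holds for every row in the group

Corrected query:
SELECT location FROM sensors GROUP BY location HAVING MIN(reading) > (SELECT AVG(reading) FROM sensors)

Result:
location
--------
Lab-B   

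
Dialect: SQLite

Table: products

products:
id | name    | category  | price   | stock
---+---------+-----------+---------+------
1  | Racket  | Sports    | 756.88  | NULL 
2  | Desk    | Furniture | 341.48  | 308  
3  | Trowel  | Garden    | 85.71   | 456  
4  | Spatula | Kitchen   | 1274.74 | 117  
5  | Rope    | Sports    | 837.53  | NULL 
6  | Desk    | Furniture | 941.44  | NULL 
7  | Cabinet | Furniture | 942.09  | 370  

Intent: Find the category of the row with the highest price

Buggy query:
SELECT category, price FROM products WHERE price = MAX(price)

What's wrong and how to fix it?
Bug: MAX(price) is an aggregate and cannot be used directly in WHERE

Fix: Use a subquery: WHERE price = (SELECT MAX(price) FROM products)

Corrected query:
SELECT category, price FROM products WHERE price = (SELECT MAX(price) FROM products)

Result:
category | price  
---------+--------
Kitchen  | 1274.74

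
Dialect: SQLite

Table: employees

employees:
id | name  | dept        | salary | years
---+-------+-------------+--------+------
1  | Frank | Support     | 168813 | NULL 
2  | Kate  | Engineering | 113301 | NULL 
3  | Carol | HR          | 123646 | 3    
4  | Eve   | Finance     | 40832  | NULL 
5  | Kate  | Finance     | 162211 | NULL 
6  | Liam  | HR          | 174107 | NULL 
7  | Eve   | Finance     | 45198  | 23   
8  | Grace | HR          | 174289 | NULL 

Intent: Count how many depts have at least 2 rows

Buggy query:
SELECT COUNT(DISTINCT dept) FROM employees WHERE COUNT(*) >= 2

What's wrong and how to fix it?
Bug: WHERE filters individual rows, not groups, so a group-level COUNT is invalid there

Fix: Use a subquery that GROUPs and filters with HAVING, then count its rows

Corrected query:
SELECT COUNT(*) FROM (SELECT dept FROM employees GROUP BY dept HAVING COUNT(*) >= 2)

Result:
COUNT(*)
--------
2       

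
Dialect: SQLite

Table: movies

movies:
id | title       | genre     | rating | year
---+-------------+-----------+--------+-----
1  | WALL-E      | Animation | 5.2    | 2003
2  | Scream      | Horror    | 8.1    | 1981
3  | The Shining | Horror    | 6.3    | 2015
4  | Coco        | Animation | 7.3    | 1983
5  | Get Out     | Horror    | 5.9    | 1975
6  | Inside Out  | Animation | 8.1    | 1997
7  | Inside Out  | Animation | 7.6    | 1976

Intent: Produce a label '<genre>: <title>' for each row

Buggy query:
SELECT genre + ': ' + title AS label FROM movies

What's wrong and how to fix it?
Bug: SQLite uses || for string concatenation; + coerces text to numbers (yielding 0)

Fix: Use the || operator for string concatenation

Corrected query:
SELECT genre || ': ' || title AS label FROM movies

Result:
label                
---------------------
Animation: WALL-E    
Horror: Scream       
Horror: The Shining  
Animation: Coco      
Horror: Get Out      
Animation: Inside Out
Animation: Inside Out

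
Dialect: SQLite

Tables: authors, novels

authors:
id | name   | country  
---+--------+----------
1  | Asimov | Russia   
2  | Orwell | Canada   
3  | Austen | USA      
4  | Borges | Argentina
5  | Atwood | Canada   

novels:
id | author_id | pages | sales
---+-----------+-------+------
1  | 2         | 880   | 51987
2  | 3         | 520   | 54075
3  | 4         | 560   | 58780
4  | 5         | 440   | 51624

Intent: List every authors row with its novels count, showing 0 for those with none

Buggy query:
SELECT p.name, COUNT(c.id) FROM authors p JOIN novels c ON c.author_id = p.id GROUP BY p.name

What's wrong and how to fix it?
Bug: An inner join excludes parents with zero children

Fix: Use LEFT JOIN so parents without children still appear (COUNT(c.id) gives 0)

Corrected query:
SELECT p.name, COUNT(c.id) FROM authors p LEFT JOIN novels c ON c.author_id = p.id GROUP BY p.name

Result:
name   | COUNT(c.id)
-------+------------
Asimov | 0          
Atwood | 1          
Austen | 1          
Borges | 1          
Orwell | 1          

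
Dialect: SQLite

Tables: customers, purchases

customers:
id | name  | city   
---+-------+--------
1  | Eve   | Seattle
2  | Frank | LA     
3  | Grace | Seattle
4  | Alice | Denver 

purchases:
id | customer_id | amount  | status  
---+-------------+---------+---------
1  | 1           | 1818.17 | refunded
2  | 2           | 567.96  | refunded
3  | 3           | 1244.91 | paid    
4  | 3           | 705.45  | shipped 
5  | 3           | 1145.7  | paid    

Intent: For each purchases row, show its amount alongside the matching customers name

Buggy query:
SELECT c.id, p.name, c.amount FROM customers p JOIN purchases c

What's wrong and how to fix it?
Bug: JOIN with no ON clause produces a cartesian product; every purchases row pairs with every customers row

Fix: Add ON c.customer_id = p.id to the JOIN

Corrected query:
SELECT c.id, p.name, c.amount FROM customers p JOIN purchases c ON c.customer_id = p.id

Result:
id | name  | amount 
---+-------+--------
1  | Eve   | 1818.17
2  | Frank | 567.96 
3  | Grace | 1244.91
4  | Grace | 705.45 
5  | Grace | 1145.7 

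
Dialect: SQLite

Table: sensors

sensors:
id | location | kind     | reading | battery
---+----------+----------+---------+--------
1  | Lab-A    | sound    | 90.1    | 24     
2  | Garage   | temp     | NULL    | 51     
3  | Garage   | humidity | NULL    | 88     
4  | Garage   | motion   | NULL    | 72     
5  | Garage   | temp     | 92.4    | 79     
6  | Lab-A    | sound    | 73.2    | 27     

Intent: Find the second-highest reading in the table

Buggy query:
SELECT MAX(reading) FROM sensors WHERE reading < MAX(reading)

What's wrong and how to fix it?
Bug: MAX(reading) on the right of the comparison is an aggregate-in-WHERE error

Fix: Compute the overall MAX in a subquery, then take MAX of rows below it

Corrected query:
SELECT MAX(reading) FROM sensors WHERE reading < (SELECT MAX(reading) FROM sensors)

Result:
MAX(reading)
------------
90.1        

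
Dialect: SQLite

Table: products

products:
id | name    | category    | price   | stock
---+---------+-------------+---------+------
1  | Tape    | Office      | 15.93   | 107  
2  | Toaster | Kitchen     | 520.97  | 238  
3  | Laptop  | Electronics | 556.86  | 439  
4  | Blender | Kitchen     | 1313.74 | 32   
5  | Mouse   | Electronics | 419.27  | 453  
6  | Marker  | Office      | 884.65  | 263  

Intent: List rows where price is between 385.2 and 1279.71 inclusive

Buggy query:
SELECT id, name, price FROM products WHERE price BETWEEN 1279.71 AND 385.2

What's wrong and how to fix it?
Bug: BETWEEN expects the lower bound first; with 1279.71 AND 385.2 the range is empty

Fix: Write BETWEEN 385.2 AND 1279.71

Corrected query:
SELECT id, name, price FROM products WHERE price BETWEEN 385.2 AND 1279.71

Result:
id | name    | price 
---+---------+-------
2  | Toaster | 520.97
3  | Laptop  | 556.86
5  | Mouse   | 419.27
6  | Marker  | 884.65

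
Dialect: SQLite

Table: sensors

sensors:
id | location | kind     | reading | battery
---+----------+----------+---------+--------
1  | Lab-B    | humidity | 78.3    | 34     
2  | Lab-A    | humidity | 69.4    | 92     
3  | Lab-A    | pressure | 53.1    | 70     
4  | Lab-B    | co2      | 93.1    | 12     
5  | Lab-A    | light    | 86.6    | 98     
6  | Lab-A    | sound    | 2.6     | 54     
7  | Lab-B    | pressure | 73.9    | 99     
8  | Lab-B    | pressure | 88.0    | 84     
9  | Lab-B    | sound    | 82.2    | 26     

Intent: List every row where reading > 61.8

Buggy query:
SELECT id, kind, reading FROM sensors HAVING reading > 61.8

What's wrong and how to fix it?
Bug: HAVING filters the output of aggregation, but this query has no GROUP BY and no aggregate functions, so SQLite rejects it (HAVING clause on a non-aggregate query); the condition here is per row

Fix: Use WHERE for row-level filtering

Corrected query:
SELECT id, kind, reading FROM sensors WHERE reading > 61.8

Result:
id | kind     | reading
---+----------+--------
1  | humidity | 78.3   
2  | humidity | 69.4   
4  | co2      | 93.1   
5  | light    | 86.6   
7  | pressure | 73.9   
8  | pressure | 88     
9  | sound    | 82.2   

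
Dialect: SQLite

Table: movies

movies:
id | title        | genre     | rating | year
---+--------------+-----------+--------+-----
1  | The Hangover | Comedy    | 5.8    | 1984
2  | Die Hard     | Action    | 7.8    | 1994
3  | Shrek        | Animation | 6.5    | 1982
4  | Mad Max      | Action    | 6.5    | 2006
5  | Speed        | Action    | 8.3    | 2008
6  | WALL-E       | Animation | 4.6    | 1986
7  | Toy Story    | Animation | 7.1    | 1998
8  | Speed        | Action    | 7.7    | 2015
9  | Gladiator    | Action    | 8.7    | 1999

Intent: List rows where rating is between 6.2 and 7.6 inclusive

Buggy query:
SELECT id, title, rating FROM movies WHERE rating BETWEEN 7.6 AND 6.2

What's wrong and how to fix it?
Bug: The bounds are reversed; BETWEEN a AND b requires a <= b to match anything

Fix: Swap the bounds so the smaller value comes first

Corrected query:
SELECT id, title, rating FROM movies WHERE rating BETWEEN 6.2 AND 7.6

Result:
id | title     | rating
---+-----------+-------
3  | Shrek     | 6.5   
4  | Mad Max   | 6.5   
7  | Toy Story | 7.1   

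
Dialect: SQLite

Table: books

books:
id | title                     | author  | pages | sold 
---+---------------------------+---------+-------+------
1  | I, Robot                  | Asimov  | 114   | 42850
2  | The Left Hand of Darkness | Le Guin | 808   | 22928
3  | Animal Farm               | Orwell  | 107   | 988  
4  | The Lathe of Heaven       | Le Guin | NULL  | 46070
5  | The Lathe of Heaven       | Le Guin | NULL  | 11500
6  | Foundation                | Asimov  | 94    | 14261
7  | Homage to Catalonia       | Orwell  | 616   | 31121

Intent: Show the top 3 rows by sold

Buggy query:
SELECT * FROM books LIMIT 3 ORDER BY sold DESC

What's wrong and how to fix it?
Bug: ORDER BY cannot follow LIMIT; LIMIT is the final clause

Fix: Sort with ORDER BY, then apply LIMIT

Corrected query:
SELECT * FROM books ORDER BY sold DESC LIMIT 3

Result:
id | title               | author  | pages | sold 
---+---------------------+---------+-------+------
4  | The Lathe of Heaven | Le Guin | NULL  | 46070
1  | I, Robot            | Asimov  | 114   | 42850
7  | Homage to Catalonia | Orwell  | 616   | 31121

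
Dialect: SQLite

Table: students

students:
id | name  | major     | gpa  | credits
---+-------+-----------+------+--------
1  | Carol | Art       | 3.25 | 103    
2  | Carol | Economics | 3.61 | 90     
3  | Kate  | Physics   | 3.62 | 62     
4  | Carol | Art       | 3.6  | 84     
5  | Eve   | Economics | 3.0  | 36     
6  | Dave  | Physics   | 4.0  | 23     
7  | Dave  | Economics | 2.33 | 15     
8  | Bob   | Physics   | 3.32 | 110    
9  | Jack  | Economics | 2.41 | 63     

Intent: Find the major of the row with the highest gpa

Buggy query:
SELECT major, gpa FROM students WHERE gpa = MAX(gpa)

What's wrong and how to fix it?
Bug: WHERE is evaluated per row; an aggregate over the whole table isn't defined there

Fix: Wrap MAX in a scalar subquery so WHERE compares against a single value

Corrected query:
SELECT major, gpa FROM students WHERE gpa = (SELECT MAX(gpa) FROM students)

Result:
major   | gpa
--------+----
Physics | 4  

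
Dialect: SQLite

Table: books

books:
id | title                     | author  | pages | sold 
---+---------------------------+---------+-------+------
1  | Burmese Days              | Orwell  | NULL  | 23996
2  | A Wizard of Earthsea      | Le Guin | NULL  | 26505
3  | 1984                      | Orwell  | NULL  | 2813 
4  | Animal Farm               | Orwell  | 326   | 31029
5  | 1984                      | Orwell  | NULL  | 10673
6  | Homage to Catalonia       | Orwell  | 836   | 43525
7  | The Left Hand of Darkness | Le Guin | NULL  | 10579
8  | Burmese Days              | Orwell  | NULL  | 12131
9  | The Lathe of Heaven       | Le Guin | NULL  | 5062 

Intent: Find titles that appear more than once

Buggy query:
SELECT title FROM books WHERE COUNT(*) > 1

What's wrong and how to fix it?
Bug: COUNT(*) is an aggregate and cannot be used in WHERE

Fix: Group first, then use HAVING for the count condition

Corrected query:
SELECT title FROM books GROUP BY title HAVING COUNT(*) > 1

Result:
title       
------------
1984        
Burmese Days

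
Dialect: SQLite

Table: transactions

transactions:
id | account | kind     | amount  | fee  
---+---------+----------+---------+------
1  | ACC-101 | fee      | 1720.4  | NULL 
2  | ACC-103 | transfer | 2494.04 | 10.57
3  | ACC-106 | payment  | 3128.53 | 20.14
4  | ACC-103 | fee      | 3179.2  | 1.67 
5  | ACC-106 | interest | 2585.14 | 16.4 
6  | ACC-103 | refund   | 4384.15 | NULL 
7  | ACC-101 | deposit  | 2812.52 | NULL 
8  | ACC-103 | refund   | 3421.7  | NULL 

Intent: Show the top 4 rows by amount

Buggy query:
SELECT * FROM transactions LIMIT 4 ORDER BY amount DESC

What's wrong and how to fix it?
Bug: ORDER BY cannot follow LIMIT; LIMIT is the final clause

Fix: Swap the clauses: ORDER BY first, then LIMIT

Corrected query:
SELECT * FROM transactions ORDER BY amount DESC LIMIT 4

Result:
id | account | kind    | amount  | fee  
---+---------+---------+---------+------
6  | ACC-103 | refund  | 4384.15 | NULL 
8  | ACC-103 | refund  | 3421.7  | NULL 
4  | ACC-103 | fee     | 3179.2  | 1.67 
3  | ACC-106 | payment | 3128.53 | 20.14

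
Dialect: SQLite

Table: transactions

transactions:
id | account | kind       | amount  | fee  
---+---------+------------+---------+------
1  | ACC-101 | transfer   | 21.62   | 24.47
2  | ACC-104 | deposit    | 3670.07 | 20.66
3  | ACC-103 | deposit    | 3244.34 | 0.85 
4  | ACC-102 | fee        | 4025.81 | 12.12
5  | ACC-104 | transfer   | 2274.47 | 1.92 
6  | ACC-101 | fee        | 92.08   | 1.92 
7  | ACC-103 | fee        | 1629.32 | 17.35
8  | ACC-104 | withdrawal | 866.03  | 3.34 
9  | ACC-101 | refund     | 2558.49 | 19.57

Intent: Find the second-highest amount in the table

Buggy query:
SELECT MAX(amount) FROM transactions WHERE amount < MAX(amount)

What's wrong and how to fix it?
Bug: The inner MAX is an aggregate inside WHERE, which is not allowed

Fix: Put the inner MAX in a scalar subquery

Corrected query:
SELECT MAX(amount) FROM transactions WHERE amount < (SELECT MAX(amount) FROM transactions)

Result:
MAX(amount)
-----------
3670.07    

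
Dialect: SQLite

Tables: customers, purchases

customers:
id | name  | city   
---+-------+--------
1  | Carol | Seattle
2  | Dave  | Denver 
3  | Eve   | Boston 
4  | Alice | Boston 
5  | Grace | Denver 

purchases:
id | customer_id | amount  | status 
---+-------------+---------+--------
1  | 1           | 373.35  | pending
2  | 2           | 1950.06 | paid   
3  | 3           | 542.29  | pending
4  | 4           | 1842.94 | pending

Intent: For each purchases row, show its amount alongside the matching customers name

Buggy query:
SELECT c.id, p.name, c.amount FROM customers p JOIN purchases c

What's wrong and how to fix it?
Bug: Missing join condition: each purchases row is matched to all customers rows instead of just its own

Fix: Specify the join condition linking the foreign key to the parent id

Corrected query:
SELECT c.id, p.name, c.amount FROM customers p JOIN purchases c ON c.customer_id = p.id

Result:
id | name  | amount 
---+-------+--------
1  | Carol | 373.35 
2  | Dave  | 1950.06
3  | Eve   | 542.29 
4  | Alice | 1842.94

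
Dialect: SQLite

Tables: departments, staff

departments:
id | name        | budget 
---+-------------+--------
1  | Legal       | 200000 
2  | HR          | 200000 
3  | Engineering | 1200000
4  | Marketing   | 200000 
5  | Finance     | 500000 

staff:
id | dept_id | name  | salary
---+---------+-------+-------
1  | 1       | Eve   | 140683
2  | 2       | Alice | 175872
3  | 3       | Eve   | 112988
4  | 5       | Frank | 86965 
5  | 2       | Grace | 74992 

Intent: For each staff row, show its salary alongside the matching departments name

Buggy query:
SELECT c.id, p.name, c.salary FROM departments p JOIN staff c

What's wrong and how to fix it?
Bug: JOIN with no ON clause produces a cartesian product; every staff row pairs with every departments row

Fix: Specify the join condition linking the foreign key to the parent id

Corrected query:
SELECT c.id, p.name, c.salary FROM departments p JOIN staff c ON c.dept_id = p.id

Result:
id | name        | salary
---+-------------+-------
1  | Legal       | 140683
2  | HR          | 175872
3  | Engineering | 112988
4  | Finance     | 86965 
5  | HR          | 74992 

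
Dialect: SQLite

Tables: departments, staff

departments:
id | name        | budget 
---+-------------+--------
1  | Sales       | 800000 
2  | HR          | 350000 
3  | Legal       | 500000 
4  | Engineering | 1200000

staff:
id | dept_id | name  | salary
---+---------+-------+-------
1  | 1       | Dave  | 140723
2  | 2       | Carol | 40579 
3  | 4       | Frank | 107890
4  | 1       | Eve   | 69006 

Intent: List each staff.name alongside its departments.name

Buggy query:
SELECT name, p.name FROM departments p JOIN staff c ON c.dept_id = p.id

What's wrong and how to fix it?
Bug: 'name' exists in both joined tables, so the database can't tell which one is meant

Fix: Qualify the column with its table alias (c.name)

Corrected query:
SELECT c.name, p.name FROM departments p JOIN staff c ON c.dept_id = p.id

Result:
name  | name       
------+------------
Dave  | Sales      
Carol | HR         
Frank | Engineering
Eve   | Sales      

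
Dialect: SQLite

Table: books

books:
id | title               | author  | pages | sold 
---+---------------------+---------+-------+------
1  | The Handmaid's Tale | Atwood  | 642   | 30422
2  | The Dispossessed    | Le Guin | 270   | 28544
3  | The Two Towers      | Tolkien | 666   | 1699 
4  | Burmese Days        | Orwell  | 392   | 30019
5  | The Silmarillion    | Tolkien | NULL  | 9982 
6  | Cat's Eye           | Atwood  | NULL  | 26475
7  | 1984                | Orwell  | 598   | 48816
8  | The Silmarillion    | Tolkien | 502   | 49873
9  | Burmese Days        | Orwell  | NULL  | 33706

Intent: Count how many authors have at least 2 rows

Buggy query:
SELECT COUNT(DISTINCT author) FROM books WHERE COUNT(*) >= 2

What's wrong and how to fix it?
Bug: COUNT(*) cannot appear in WHERE; the per-group count doesn't exist yet

Fix: Use a subquery that GROUPs and filters with HAVING, then count its rows

Corrected query:
SELECT COUNT(*) FROM (SELECT author FROM books GROUP BY author HAVING COUNT(*) >= 2)

Result:
COUNT(*)
--------
3       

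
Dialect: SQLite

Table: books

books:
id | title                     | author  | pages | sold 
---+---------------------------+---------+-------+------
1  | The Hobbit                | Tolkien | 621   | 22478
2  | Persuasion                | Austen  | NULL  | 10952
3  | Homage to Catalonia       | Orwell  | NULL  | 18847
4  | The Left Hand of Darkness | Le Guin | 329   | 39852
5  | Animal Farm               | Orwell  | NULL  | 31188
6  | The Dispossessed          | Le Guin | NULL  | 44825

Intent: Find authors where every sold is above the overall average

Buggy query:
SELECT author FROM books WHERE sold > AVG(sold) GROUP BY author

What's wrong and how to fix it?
Bug: AVG() is an aggregate; it can't sit directly in WHERE

Fix: Compute the overall average in a scalar subquery and compare each group's MIN against it in HAVING

Corrected query:
SELECT author FROM books GROUP BY author HAVING MIN(sold) > (SELECT AVG(sold) FROM books)

Result:
author 
-------
Le Guin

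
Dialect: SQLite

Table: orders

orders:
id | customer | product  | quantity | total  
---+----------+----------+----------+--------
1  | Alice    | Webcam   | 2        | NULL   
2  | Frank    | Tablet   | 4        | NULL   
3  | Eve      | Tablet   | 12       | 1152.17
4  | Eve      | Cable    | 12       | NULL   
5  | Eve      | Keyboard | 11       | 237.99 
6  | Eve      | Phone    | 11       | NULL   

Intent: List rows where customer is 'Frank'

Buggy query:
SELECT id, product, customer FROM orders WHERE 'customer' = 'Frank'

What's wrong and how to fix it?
Bug: Single quotes denote string literals in SQL; the column name is being compared as a constant string

Fix: Reference the column as customer without single quotes

Corrected query:
SELECT id, product, customer FROM orders WHERE customer = 'Frank'

Result:
id | product | customer
---+---------+---------
2  | Tablet  | Frank   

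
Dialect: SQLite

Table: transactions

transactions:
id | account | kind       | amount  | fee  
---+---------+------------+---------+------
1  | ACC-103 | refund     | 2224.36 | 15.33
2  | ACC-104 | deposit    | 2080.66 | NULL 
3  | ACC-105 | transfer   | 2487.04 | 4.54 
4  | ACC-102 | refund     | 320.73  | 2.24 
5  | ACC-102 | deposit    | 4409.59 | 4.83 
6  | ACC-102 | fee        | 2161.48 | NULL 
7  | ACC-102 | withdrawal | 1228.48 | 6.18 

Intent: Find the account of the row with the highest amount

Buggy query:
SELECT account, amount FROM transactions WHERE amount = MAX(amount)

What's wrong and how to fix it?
Bug: MAX(amount) is an aggregate and cannot be used directly in WHERE

Fix: Use a subquery: WHERE amount = (SELECT MAX(amount) FROM transactions)

Corrected query:
SELECT account, amount FROM transactions WHERE amount = (SELECT MAX(amount) FROM transactions)

Result:
account | amount 
--------+--------
ACC-102 | 4409.59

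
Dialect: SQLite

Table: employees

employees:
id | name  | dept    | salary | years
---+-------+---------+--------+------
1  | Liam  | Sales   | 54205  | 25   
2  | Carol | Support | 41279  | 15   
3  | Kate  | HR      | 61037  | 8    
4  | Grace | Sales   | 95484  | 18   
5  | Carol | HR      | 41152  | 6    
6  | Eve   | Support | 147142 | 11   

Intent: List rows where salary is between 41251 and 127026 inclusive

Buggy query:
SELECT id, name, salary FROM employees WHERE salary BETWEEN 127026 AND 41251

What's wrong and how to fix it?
Bug: The bounds are reversed; BETWEEN a AND b requires a <= b to match anything

Fix: Write BETWEEN 41251 AND 127026

Corrected query:
SELECT id, name, salary FROM employees WHERE salary BETWEEN 41251 AND 127026

Result:
id | name  | salary
---+-------+-------
1  | Liam  | 54205 
2  | Carol | 41279 
3  | Kate  | 61037 
4  | Grace | 95484 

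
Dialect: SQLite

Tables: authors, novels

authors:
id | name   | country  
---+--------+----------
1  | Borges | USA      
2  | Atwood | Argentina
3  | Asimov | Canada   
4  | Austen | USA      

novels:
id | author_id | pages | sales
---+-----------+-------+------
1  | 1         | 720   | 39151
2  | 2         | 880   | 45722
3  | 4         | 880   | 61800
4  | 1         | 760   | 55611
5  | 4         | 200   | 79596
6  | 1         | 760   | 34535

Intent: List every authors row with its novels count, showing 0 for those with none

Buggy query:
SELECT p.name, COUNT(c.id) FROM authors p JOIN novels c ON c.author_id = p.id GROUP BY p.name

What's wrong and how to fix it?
Bug: INNER JOIN drops authors rows that have no matching novels rows

Fix: Switch to LEFT JOIN to retain unmatched parent rows

Corrected query:
SELECT p.name, COUNT(c.id) FROM authors p LEFT JOIN novels c ON c.author_id = p.id GROUP BY p.name

Result:
name   | COUNT(c.id)
-------+------------
Asimov | 0          
Atwood | 1          
Austen | 2          
Borges | 3          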